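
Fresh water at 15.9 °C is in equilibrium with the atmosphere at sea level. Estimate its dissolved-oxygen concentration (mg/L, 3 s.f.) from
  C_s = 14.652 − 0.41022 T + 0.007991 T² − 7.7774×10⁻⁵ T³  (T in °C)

C_s = 14.652 − 0.41022×15.9 + 0.007991×15.9² − 7.7774×10⁻⁵×15.9³ = 9.837 mg/L.

C_s ≈ 9.84 mg/L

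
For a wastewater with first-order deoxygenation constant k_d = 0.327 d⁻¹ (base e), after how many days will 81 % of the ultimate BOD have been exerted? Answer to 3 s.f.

y/L₀ = 1 − e^(−k_d t) = 0.81 ⇒ e^(−k_d t) = 0.190
t = −ln(0.190) / 0.327 = 1.661 / 0.327 = 5.079 d.

t ≈ 5.08 d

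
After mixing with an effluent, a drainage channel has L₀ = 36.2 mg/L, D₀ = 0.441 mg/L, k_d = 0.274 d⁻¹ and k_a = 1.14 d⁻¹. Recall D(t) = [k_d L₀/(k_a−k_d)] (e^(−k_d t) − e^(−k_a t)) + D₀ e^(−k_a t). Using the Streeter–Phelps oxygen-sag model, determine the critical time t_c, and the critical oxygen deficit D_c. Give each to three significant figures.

At the critical point dD/dt = 0, so k_d L₀ e^(−k_d t) = k_a D. Substituting D(t) from the Streeter–Phelps equation and solving for t gives
t_c = ln[(k_a/k_d)(1 − D₀(k_a−k_d)/(k_d L₀))] / (k_a−k_d).
Here k_a−k_d = 0.8660 d⁻¹ and 1 − D₀(k_a−k_d)/(k_d L₀) = 1 − 0.441×0.8660/(0.274×36.2) = 0.9615, so
t_c = ln(4.161 × 0.9615) / 0.8660 = 1.386 / 0.8660 = 1.601 d.
D_c = (k_d/k_a) L₀ e^(−k_d t_c) = (0.274/1.14) × 36.2 × e^(−0.274×1.601) = 0.2404 × 36.2 × 0.6449 = 5.611 mg/L.

t_c ≈ 1.60 d; D_c ≈ 5.61 mg/L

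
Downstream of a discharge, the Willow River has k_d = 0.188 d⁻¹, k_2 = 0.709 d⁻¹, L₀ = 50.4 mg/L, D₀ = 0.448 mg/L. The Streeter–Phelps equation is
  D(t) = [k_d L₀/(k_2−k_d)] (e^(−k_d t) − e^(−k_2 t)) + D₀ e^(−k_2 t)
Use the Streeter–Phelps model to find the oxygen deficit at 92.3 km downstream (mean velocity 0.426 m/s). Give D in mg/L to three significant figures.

Travel time t = x/v = 92.3 km / (0.426 m/s) = 92300 m / 0.426 m/s = 216700 s = 2.508 d.
k_d L₀/(k_2−k_d) = 0.188×50.4/(0.709−0.188) = 9.475/0.5210 = 18.19 mg/L.
e^(−k_d t) = e^(−0.188×2.508) = 0.6241; e^(−k_2 t) = e^(−0.709×2.508) = 0.1690.
D = 18.19 × (0.6241 − 0.1690) + 0.448 × 0.1690 = 8.277 + 0.07570 = 8.353 mg/L.

D ≈ 8.35 mg/L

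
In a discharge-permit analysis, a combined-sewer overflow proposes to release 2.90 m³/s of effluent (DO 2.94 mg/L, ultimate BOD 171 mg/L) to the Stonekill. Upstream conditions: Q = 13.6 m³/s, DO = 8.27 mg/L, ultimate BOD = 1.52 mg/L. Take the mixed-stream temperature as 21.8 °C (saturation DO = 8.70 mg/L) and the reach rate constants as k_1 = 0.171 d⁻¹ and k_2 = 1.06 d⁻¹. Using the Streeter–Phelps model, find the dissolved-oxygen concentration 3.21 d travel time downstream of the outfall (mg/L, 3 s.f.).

Mixed DO = (13.6×8.27 + 2.90×2.94)/(13.6+2.90) = 121.0/16.50 = 7.333 mg/L.
Mixed L₀ = (13.6×1.52 + 2.90×171)/(16.50) = 516.6/16.50 = 31.31 mg/L.
Initial deficit D₀ = C_s − DO₀ = 8.70 − 7.333 = 1.367 mg/L.
D(3.21) = [0.171×31.31/(1.06−0.171)](e^(−0.171×3.21) − e^(−1.06×3.21)) + 1.367 e^(−1.06×3.21)
= 6.022 × (0.5776 − 0.03329) + 1.367 × 0.03329 = 3.323 mg/L.
DO = 8.70 − 3.323 = 5.377 mg/L.

DO ≈ 5.38 mg/L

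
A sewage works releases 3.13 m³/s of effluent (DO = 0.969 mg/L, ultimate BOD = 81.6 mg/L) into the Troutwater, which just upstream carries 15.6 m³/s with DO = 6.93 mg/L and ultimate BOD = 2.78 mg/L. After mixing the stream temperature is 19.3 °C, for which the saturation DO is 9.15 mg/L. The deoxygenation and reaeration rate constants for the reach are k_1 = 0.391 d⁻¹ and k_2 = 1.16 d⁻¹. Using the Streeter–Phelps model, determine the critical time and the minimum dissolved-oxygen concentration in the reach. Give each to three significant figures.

Mixed DO = (15.6×6.93 + 3.13×0.969)/(15.6+3.13) = 111.1/18.73 = 5.934 mg/L.
Mixed L₀ = (15.6×2.78 + 3.13×81.6)/(18.73) = 298.8/18.73 = 15.95 mg/L.
Initial deficit D₀ = C_s − DO₀ = 9.15 − 5.934 = 3.216 mg/L.
t_c = (1/0.7690) ln[(1.16/0.391)(1 − 3.216×0.7690/(0.391×15.95))] = 1.300 × ln(1.790) = 0.7574 d.
D_c = (0.391/1.16) × 15.95 × e^(−0.391×0.7574) = 0.3371 × 15.95 × 0.7437 = 3.999 mg/L.
Minimum DO = 9.15 − 3.999 = 5.151 mg/L.

t_c ≈ 0.757 d; minimum DO ≈ 5.15 mg/L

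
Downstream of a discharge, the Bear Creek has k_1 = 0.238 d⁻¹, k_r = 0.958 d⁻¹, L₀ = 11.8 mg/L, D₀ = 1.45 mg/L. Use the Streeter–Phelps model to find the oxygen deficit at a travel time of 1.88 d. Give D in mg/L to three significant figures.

D ≈ 2.09 mg/L

k_1 L₀/(k_r−k_1) = 0.238×11.8/(0.958−0.238) = 2.808/0.7200 = 3.901 mg/L.
e^(−k_1 t) = e^(−0.238×1.880) = 0.6393; e^(−k_r t) = e^(−0.958×1.880) = 0.1651.
D = 3.901 × (0.6393 − 0.1651) + 1.45 × 0.1651 = 1.849 + 0.2394 = 2.089 mg/L.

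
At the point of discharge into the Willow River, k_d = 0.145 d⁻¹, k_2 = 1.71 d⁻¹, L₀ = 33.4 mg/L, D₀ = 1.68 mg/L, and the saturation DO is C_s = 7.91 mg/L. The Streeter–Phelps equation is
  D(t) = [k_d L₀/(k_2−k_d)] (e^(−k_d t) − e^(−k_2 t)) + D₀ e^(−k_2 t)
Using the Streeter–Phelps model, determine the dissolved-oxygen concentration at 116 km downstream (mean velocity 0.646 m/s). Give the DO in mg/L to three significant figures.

DO ≈ 5.66 mg/L

Travel time t = x/v = 116 km / (0.646 m/s) = 116000 m / 0.646 m/s = 179600 s = 2.078 d.
k_d L₀/(k_2−k_d) = 0.145×33.4/(1.71−0.145) = 4.843/1.565 = 3.095 mg/L.
e^(−k_d t) = e^(−0.145×2.078) = 0.7398; e^(−k_2 t) = e^(−1.71×2.078) = 0.02861.
D = 3.095 × (0.7398 − 0.02861) + 1.68 × 0.02861 = 2.201 + 0.04807 = 2.249 mg/L.
DO = C_s − D = 7.91 − 2.249 = 5.661 mg/L.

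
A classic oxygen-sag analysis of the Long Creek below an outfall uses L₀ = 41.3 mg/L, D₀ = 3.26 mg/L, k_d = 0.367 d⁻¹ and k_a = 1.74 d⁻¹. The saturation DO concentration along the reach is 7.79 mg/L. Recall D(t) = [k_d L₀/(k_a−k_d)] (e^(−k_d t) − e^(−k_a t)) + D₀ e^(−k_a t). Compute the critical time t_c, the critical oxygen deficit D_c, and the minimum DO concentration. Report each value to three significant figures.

At the critical point dD/dt = 0, so k_d L₀ e^(−k_d t) = k_a D. Substituting D(t) from the Streeter–Phelps equation and solving for t gives
t_c = ln[(k_a/k_d)(1 − D₀(k_a−k_d)/(k_d L₀))] / (k_a−k_d).
Here k_a−k_d = 1.373 d⁻¹ and 1 − D₀(k_a−k_d)/(k_d L₀) = 1 − 3.26×1.373/(0.367×41.3) = 0.7047, so
t_c = ln(4.741 × 0.7047) / 1.373 = 1.206 / 1.373 = 0.8786 d.
L(t_c) = L₀ e^(−k_d t_c) = 41.3 × 0.7244 = 29.92 mg/L, and at the critical point k_a D_c = k_d L, so D_c = (0.367/1.74) × 29.92 = 6.310 mg/L.
Minimum DO = C_s − D_c = 7.79 − 6.310 = 1.480 mg/L.

t_c ≈ 0.879 d; D_c ≈ 6.31 mg/L; min DO ≈ 1.48 mg/L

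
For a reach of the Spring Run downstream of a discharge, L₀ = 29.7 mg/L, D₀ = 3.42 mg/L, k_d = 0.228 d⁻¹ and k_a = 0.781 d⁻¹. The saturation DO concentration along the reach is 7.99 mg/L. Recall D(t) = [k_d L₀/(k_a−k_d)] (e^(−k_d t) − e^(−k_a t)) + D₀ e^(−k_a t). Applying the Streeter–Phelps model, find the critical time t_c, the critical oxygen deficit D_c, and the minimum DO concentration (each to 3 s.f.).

t_c ≈ 1.63 d; D_c ≈ 5.97 mg/L; min DO ≈ 2.02 mg/L

With k_a/k_d = 3.425 and 1 − D₀(k_a−k_d)/(k_d L₀) = 0.7207,
t_c = ln(3.425 × 0.7207) / (0.781 − 0.228) = ln(2.469) / 0.5530 = 0.9037/0.5530 = 1.634 d.
D_c = (k_d/k_a) L₀ e^(−k_d t_c) = (0.228/0.781) × 29.7 × e^(−0.228×1.634) = 0.2919 × 29.7 × 0.6889 = 5.973 mg/L.
Minimum DO = C_s − D_c = 7.99 − 5.973 = 2.017 mg/L.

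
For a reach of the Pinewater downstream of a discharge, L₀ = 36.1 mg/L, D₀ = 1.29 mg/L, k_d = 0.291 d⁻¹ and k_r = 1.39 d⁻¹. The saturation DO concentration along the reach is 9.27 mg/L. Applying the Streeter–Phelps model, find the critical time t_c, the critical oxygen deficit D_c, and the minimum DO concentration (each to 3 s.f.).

At the critical point dD/dt = 0, so k_d L₀ e^(−k_d t) = k_r D. Substituting D(t) from the Streeter–Phelps equation and solving for t gives
t_c = ln[(k_r/k_d)(1 − D₀(k_r−k_d)/(k_d L₀))] / (k_r−k_d).
Here k_r−k_d = 1.099 d⁻¹ and 1 − D₀(k_r−k_d)/(k_d L₀) = 1 − 1.29×1.099/(0.291×36.1) = 0.8650, so
t_c = ln(4.777 × 0.8650) / 1.099 = 1.419 / 1.099 = 1.291 d.
L(t_c) = L₀ e^(−k_d t_c) = 36.1 × 0.6868 = 24.79 mg/L, and at the critical point k_r D_c = k_d L, so D_c = (0.291/1.39) × 24.79 = 5.191 mg/L.
Minimum DO = C_s − D_c = 9.27 − 5.191 = 4.079 mg/L.

t_c ≈ 1.29 d; D_c ≈ 5.19 mg/L; min DO ≈ 4.08 mg/L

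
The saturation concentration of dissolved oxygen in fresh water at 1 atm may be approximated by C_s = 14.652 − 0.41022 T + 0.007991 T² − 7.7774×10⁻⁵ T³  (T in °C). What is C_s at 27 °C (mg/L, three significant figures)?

C_s = 14.652 − 0.41022×27 + 0.007991×27² − 7.7774×10⁻⁵×27³ = 7.871 mg/L.

C_s ≈ 7.87 mg/L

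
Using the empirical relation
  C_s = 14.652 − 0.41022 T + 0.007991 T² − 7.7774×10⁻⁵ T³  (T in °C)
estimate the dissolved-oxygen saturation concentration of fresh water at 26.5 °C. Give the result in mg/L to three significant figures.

C_s ≈ 7.95 mg/L

C_s = 14.652 − 0.41022×26.5 + 0.007991×26.5² − 7.7774×10⁻⁵×26.5³ = 7.946 mg/L.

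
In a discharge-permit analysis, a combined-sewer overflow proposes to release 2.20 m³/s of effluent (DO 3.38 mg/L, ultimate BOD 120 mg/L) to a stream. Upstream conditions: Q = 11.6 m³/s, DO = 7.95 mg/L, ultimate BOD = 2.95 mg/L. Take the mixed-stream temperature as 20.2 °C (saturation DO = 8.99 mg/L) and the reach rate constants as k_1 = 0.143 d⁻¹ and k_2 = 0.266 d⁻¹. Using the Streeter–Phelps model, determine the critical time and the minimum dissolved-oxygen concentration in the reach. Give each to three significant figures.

t_c ≈ 4.45 d; minimum DO ≈ 2.84 mg/L

Mixed DO = (11.6×7.95 + 2.20×3.38)/(11.6+2.20) = 99.66/13.80 = 7.221 mg/L.
Mixed L₀ = (11.6×2.95 + 2.20×120)/(13.80) = 298.2/13.80 = 21.61 mg/L.
Initial deficit D₀ = C_s − DO₀ = 8.99 − 7.221 = 1.769 mg/L.
t_c = (1/0.1230) ln[(0.266/0.143)(1 − 1.769×0.1230/(0.143×21.61))] = 8.130 × ln(1.729) = 4.453 d.
D_c = (0.143/0.266) × 21.61 × e^(−0.143×4.453) = 0.5376 × 21.61 × 0.5290 = 6.146 mg/L.
Minimum DO = 8.99 − 6.146 = 2.844 mg/L.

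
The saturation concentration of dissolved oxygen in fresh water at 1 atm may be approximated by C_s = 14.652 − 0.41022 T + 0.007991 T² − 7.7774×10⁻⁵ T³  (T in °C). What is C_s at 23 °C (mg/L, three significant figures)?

C_s = 14.652 − 0.41022×23 + 0.007991×23² − 7.7774×10⁻⁵×23³ = 8.498 mg/L.

C_s ≈ 8.50 mg/L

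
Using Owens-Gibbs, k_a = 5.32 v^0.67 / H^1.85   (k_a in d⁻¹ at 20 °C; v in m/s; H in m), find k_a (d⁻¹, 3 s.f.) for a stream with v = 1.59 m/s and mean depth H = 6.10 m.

k_a ≈ 0.256 d⁻¹

k_a = 5.32 × 1.59^0.67 / 6.10^1.85 = 5.32 × 1.364 / 28.37 = 0.2559 d⁻¹.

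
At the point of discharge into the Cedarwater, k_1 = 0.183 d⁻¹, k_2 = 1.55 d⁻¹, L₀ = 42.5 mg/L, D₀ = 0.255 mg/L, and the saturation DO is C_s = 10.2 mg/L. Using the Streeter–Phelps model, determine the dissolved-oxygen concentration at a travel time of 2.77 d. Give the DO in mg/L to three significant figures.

k_1 L₀/(k_2−k_1) = 0.183×42.5/(1.55−0.183) = 7.777/1.367 = 5.689 mg/L.
e^(−k_1 t) = e^(−0.183×2.770) = 0.6024; e^(−k_2 t) = e^(−1.55×2.770) = 0.01366.
D = 5.689 × (0.6024 − 0.01366) + 0.255 × 0.01366 = 3.349 + 0.003483 = 3.353 mg/L.
DO = C_s − D = 10.2 − 3.353 = 6.847 mg/L.

DO ≈ 6.85 mg/L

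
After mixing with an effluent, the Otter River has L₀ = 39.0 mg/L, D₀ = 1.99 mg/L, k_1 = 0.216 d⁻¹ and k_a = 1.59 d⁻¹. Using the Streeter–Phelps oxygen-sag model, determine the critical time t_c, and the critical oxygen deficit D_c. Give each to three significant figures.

t_c ≈ 1.17 d; D_c ≈ 4.12 mg/L

t_c = [1/(k_a−k_1)] ln[(k_a/k_1)(1 − D₀(k_a−k_1)/(k_1 L₀))]
= [1/(1.59−0.216)] ln[(1.59/0.216)(1 − 1.99×1.374/(0.216×39.0))]
= (1/1.374) ln[7.361 × 0.6754] = 0.7278 × ln(4.972) = 0.7278 × 1.604 = 1.167 d.
D_c = (k_1/k_a) L₀ e^(−k_1 t_c) = (0.216/1.59) × 39.0 × e^(−0.216×1.167) = 0.1358 × 39.0 × 0.7771 = 4.117 mg/L.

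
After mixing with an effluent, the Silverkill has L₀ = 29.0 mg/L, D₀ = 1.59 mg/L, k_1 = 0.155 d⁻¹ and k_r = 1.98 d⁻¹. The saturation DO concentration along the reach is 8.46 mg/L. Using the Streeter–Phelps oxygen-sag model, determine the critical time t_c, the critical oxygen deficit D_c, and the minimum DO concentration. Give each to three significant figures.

At the critical point dD/dt = 0, so k_1 L₀ e^(−k_1 t) = k_r D. Substituting D(t) from the Streeter–Phelps equation and solving for t gives
t_c = ln[(k_r/k_1)(1 − D₀(k_r−k_1)/(k_1 L₀))] / (k_r−k_1).
Here k_r−k_1 = 1.825 d⁻¹ and 1 − D₀(k_r−k_1)/(k_1 L₀) = 1 − 1.59×1.825/(0.155×29.0) = 0.3544, so
t_c = ln(12.77 × 0.3544) / 1.825 = 1.510 / 1.825 = 0.8275 d.
L(t_c) = L₀ e^(−k_1 t_c) = 29.0 × 0.8796 = 25.51 mg/L, and at the critical point k_r D_c = k_1 L, so D_c = (0.155/1.98) × 25.51 = 1.997 mg/L.
Minimum DO = C_s − D_c = 8.46 − 1.997 = 6.463 mg/L.

t_c ≈ 0.828 d; D_c ≈ 2.00 mg/L; min DO ≈ 6.46 mg/L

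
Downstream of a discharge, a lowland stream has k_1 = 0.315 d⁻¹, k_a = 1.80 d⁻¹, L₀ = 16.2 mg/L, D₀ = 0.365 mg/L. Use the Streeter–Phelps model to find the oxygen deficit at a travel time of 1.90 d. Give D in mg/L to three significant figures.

D ≈ 1.79 mg/L

k_1 L₀/(k_a−k_1) = 0.315×16.2/(1.80−0.315) = 5.103/1.485 = 3.436 mg/L.
e^(−k_1 t) = e^(−0.315×1.900) = 0.5496; e^(−k_a t) = e^(−1.80×1.900) = 0.03271.
D = 3.436 × (0.5496 − 0.03271) + 0.365 × 0.03271 = 1.776 + 0.01194 = 1.788 mg/L.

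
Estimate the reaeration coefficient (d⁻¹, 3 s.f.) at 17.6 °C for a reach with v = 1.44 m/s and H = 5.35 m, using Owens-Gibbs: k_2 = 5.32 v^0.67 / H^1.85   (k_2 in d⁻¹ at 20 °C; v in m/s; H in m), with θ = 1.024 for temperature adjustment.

k_2(20) = 5.32 × 1.44^0.67 / 5.35^1.85 = 5.32 × 1.277 / 22.26 = 0.3052 d⁻¹.
k_2(17.6) = 0.3052 × 1.024^(17.6−20) = 0.3052 × 0.9447 = 0.2883 d⁻¹.

k_2 ≈ 0.288 d⁻¹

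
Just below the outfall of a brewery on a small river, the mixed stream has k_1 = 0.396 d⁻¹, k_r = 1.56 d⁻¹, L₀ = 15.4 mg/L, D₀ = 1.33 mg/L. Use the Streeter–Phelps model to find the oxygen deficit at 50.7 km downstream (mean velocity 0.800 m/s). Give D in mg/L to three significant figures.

D ≈ 2.67 mg/L

Travel time t = x/v = 50.7 km / (0.800 m/s) = 50700 m / 0.800 m/s = 63380 s = 0.7335 d.
k_1 L₀/(k_r−k_1) = 0.396×15.4/(1.56−0.396) = 6.098/1.164 = 5.239 mg/L.
e^(−k_1 t) = e^(−0.396×0.7335) = 0.7479; e^(−k_r t) = e^(−1.56×0.7335) = 0.3185.
D = 5.239 × (0.7479 − 0.3185) + 1.33 × 0.3185 = 2.250 + 0.4235 = 2.674 mg/L.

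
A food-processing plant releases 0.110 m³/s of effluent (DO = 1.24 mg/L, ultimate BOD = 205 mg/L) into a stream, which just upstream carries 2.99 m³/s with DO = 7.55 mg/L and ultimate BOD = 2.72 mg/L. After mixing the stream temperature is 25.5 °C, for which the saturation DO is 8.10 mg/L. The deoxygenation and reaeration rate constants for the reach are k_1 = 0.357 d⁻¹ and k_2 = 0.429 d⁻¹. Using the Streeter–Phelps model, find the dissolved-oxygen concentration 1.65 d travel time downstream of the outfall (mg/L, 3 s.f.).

DO ≈ 4.67 mg/L

Mixed DO = (2.99×7.55 + 0.110×1.24)/(2.99+0.110) = 22.71/3.100 = 7.326 mg/L.
Mixed L₀ = (2.99×2.72 + 0.110×205)/(3.100) = 30.68/3.100 = 9.898 mg/L.
Initial deficit D₀ = C_s − DO₀ = 8.10 − 7.326 = 0.7739 mg/L.
D(1.65) = [0.357×9.898/(0.429−0.357)](e^(−0.357×1.65) − e^(−0.429×1.65)) + 0.7739 e^(−0.429×1.65)
= 49.08 × (0.5549 − 0.4927) + 0.7739 × 0.4927 = 3.431 mg/L.
DO = 8.10 − 3.431 = 4.669 mg/L.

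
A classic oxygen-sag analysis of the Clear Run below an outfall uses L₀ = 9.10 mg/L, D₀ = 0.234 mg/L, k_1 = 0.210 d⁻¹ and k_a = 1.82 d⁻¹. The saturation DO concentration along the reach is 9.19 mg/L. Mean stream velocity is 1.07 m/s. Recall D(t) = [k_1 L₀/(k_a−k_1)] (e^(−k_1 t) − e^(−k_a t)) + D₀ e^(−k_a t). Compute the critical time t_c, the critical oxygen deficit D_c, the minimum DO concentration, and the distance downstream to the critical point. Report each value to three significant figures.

With k_a/k_1 = 8.667 and 1 − D₀(k_a−k_1)/(k_1 L₀) = 0.8029,
t_c = ln(8.667 × 0.8029) / (1.82 − 0.210) = ln(6.958) / 1.610 = 1.940/1.610 = 1.205 d.
L(t_c) = L₀ e^(−k_1 t_c) = 9.10 × 0.7764 = 7.066 mg/L, and at the critical point k_a D_c = k_1 L, so D_c = (0.210/1.82) × 7.066 = 0.8153 mg/L.
Minimum DO = C_s − D_c = 9.19 − 0.8153 = 8.375 mg/L.
x_c = v t_c = 1.07 m/s × 1.205 d × 86400 s/d = 111400 m ≈ 111 km.

t_c ≈ 1.20 d; D_c ≈ 0.815 mg/L; min DO ≈ 8.37 mg/L; x_c ≈ 111 km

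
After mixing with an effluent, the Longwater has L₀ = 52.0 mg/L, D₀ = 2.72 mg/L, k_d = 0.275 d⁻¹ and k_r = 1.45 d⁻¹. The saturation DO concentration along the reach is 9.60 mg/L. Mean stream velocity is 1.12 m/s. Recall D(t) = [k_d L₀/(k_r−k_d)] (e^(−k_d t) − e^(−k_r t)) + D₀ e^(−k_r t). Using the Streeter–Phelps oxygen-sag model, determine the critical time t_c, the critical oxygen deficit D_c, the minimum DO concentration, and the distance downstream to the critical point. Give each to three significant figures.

t_c ≈ 1.20 d; D_c ≈ 7.09 mg/L; min DO ≈ 2.51 mg/L; x_c ≈ 116 km

t_c = [1/(k_r−k_d)] ln[(k_r/k_d)(1 − D₀(k_r−k_d)/(k_d L₀))]
= [1/(1.45−0.275)] ln[(1.45/0.275)(1 − 2.72×1.175/(0.275×52.0))]
= (1/1.175) ln[5.273 × 0.7765] = 0.8511 × ln(4.094) = 0.8511 × 1.410 = 1.200 d.
L(t_c) = L₀ e^(−k_d t_c) = 52.0 × 0.7190 = 37.39 mg/L, and at the critical point k_r D_c = k_d L, so D_c = (0.275/1.45) × 37.39 = 7.091 mg/L.
Minimum DO = C_s − D_c = 9.60 − 7.091 = 2.509 mg/L.
x_c = v t_c = 1.12 m/s × 1.200 d × 86400 s/d = 116100 m ≈ 116 km.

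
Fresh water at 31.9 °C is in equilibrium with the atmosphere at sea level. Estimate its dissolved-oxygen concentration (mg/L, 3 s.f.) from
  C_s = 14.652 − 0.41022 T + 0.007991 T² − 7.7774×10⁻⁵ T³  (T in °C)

C_s ≈ 7.17 mg/L

C_s = 14.652 − 0.41022×31.9 + 0.007991×31.9² − 7.7774×10⁻⁵×31.9³ = 7.173 mg/L.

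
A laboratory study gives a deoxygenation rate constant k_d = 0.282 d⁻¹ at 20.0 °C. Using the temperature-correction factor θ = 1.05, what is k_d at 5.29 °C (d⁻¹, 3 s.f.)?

k_d(T₂) = k_d(T₁) · θ^(T₂−T₁) = 0.282 × 1.05^(5.29−20.0)
= 0.282 × 1.05^-14.7 = 0.282 × 0.4879 = 0.1376 d⁻¹.

k_d ≈ 0.138 d⁻¹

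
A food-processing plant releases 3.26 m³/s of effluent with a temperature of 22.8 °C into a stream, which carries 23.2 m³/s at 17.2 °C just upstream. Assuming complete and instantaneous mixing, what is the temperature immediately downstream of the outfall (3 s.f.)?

Flow-weighted mixing: C = (Q_r C_r + Q_w C_w)/(Q_r + Q_w)
= (23.2×17.2 + 3.26×22.8)/(23.2 + 3.26) = 473.4/26.46 = 17.89 °C.

17.9 °C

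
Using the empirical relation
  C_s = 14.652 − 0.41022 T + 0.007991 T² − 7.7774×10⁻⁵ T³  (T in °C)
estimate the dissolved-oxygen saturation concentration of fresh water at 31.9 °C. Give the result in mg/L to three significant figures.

C_s = 14.652 − 0.41022×31.9 + 0.007991×31.9² − 7.7774×10⁻⁵×31.9³ = 7.173 mg/L.

C_s ≈ 7.17 mg/L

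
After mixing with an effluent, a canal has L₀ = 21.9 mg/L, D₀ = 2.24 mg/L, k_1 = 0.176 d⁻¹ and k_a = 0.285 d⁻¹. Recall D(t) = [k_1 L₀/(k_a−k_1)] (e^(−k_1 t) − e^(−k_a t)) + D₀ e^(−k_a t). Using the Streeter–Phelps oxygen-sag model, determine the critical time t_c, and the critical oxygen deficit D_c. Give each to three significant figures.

t_c ≈ 3.82 d; D_c ≈ 6.90 mg/L

At the critical point dD/dt = 0, so k_1 L₀ e^(−k_1 t) = k_a D. Substituting D(t) from the Streeter–Phelps equation and solving for t gives
t_c = ln[(k_a/k_1)(1 − D₀(k_a−k_1)/(k_1 L₀))] / (k_a−k_1).
Here k_a−k_1 = 0.1090 d⁻¹ and 1 − D₀(k_a−k_1)/(k_1 L₀) = 1 − 2.24×0.1090/(0.176×21.9) = 0.9367, so
t_c = ln(1.619 × 0.9367) / 0.1090 = 0.4166 / 0.1090 = 3.822 d.
L(t_c) = L₀ e^(−k_1 t_c) = 21.9 × 0.5104 = 11.18 mg/L, and at the critical point k_a D_c = k_1 L, so D_c = (0.176/0.285) × 11.18 = 6.902 mg/L.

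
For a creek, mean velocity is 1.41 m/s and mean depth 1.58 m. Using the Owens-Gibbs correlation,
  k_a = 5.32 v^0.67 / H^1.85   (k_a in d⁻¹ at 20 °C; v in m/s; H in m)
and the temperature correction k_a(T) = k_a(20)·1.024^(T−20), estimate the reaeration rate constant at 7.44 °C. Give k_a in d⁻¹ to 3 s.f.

k_a(20) = 5.32 × 1.41^0.67 / 1.58^1.85 = 5.32 × 1.259 / 2.331 = 2.873 d⁻¹.
k_a(7.44) = 2.873 × 1.024^(7.44−20) = 2.873 × 0.7424 = 2.133 d⁻¹.

k_a ≈ 2.13 d⁻¹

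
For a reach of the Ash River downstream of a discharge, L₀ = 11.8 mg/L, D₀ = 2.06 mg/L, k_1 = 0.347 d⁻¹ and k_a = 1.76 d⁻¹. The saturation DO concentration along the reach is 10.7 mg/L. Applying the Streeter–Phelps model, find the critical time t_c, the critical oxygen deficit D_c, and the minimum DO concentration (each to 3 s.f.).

t_c ≈ 0.271 d; D_c ≈ 2.12 mg/L; min DO ≈ 8.58 mg/L

At the critical point dD/dt = 0, so k_1 L₀ e^(−k_1 t) = k_a D. Substituting D(t) from the Streeter–Phelps equation and solving for t gives
t_c = ln[(k_a/k_1)(1 − D₀(k_a−k_1)/(k_1 L₀))] / (k_a−k_1).
Here k_a−k_1 = 1.413 d⁻¹ and 1 − D₀(k_a−k_1)/(k_1 L₀) = 1 − 2.06×1.413/(0.347×11.8) = 0.2891, so
t_c = ln(5.072 × 0.2891) / 1.413 = 0.3828 / 1.413 = 0.2709 d.
D_c = (k_1/k_a) L₀ e^(−k_1 t_c) = (0.347/1.76) × 11.8 × e^(−0.347×0.2709) = 0.1972 × 11.8 × 0.9103 = 2.118 mg/L.
Minimum DO = C_s − D_c = 10.7 − 2.118 = 8.582 mg/L.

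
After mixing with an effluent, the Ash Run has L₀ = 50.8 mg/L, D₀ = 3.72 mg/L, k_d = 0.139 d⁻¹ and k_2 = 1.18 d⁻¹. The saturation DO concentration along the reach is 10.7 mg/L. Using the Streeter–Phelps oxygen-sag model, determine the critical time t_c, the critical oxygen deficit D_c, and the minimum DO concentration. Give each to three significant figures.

At the critical point dD/dt = 0, so k_d L₀ e^(−k_d t) = k_2 D. Substituting D(t) from the Streeter–Phelps equation and solving for t gives
t_c = ln[(k_2/k_d)(1 − D₀(k_2−k_d)/(k_d L₀))] / (k_2−k_d).
Here k_2−k_d = 1.041 d⁻¹ and 1 − D₀(k_2−k_d)/(k_d L₀) = 1 − 3.72×1.041/(0.139×50.8) = 0.4516, so
t_c = ln(8.489 × 0.4516) / 1.041 = 1.344 / 1.041 = 1.291 d.
D_c = (k_d/k_2) L₀ e^(−k_d t_c) = (0.139/1.18) × 50.8 × e^(−0.139×1.291) = 0.1178 × 50.8 × 0.8357 = 5.001 mg/L.
Minimum DO = C_s − D_c = 10.7 − 5.001 = 5.699 mg/L.

t_c ≈ 1.29 d; D_c ≈ 5.00 mg/L; min DO ≈ 5.70 mg/L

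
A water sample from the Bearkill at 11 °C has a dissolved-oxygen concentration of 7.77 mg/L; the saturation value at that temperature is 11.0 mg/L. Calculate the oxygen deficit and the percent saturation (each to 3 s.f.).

D = C_s − C = 11.0 − 7.77 = 3.23 mg/L.
% saturation = 7.77/11.0 × 100 = 70.6 %.

D ≈ 3.23 mg/L; 70.6 % saturation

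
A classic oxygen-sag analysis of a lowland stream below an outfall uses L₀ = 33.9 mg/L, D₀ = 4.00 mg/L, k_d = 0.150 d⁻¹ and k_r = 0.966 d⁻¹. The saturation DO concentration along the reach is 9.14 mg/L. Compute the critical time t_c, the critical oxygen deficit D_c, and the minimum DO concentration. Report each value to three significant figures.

t_c ≈ 1.02 d; D_c ≈ 4.51 mg/L; min DO ≈ 4.63 mg/L

At the critical point dD/dt = 0, so k_d L₀ e^(−k_d t) = k_r D. Substituting D(t) from the Streeter–Phelps equation and solving for t gives
t_c = ln[(k_r/k_d)(1 − D₀(k_r−k_d)/(k_d L₀))] / (k_r−k_d).
Here k_r−k_d = 0.8160 d⁻¹ and 1 − D₀(k_r−k_d)/(k_d L₀) = 1 − 4.00×0.8160/(0.150×33.9) = 0.3581, so
t_c = ln(6.440 × 0.3581) / 0.8160 = 0.8356 / 0.8160 = 1.024 d.
L(t_c) = L₀ e^(−k_d t_c) = 33.9 × 0.8576 = 29.07 mg/L, and at the critical point k_r D_c = k_d L, so D_c = (0.150/0.966) × 29.07 = 4.514 mg/L.
Minimum DO = C_s − D_c = 9.14 − 4.514 = 4.626 mg/L.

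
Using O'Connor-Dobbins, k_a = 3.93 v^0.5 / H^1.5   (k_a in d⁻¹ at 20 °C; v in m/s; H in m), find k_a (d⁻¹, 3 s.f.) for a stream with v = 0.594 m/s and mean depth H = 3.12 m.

k_a ≈ 0.550 d⁻¹

k_a = 3.93 × 0.594^0.5 / 3.12^1.5 = 3.93 × 0.7707 / 5.511 = 0.5496 d⁻¹.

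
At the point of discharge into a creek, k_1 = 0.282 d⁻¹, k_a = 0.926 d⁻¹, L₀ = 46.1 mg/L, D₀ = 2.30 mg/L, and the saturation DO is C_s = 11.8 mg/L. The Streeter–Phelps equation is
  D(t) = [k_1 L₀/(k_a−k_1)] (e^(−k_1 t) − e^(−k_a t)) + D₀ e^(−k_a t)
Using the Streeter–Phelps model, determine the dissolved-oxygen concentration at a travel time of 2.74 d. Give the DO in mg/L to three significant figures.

DO ≈ 3.89 mg/L

k_1 L₀/(k_a−k_1) = 0.282×46.1/(0.926−0.282) = 13.00/0.6440 = 20.19 mg/L.
e^(−k_1 t) = e^(−0.282×2.740) = 0.4618; e^(−k_a t) = e^(−0.926×2.740) = 0.07908.
D = 20.19 × (0.4618 − 0.07908) + 2.30 × 0.07908 = 7.725 + 0.1819 = 7.907 mg/L.
DO = C_s − D = 11.8 − 7.907 = 3.893 mg/L.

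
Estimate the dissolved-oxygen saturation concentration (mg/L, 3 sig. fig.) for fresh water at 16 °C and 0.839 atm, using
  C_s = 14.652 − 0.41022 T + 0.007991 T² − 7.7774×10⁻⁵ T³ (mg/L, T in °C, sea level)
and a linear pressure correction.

At sea level: C_s = 14.652 − 0.41022×16 + 0.007991×16² − 7.7774×10⁻⁵×16³ = 9.816 mg/L.
Pressure correction: C_s' = 9.816 × 0.839 = 8.235 mg/L.

C_s ≈ 8.24 mg/L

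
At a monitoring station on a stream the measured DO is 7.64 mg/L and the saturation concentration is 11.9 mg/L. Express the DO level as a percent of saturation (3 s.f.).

% saturation = C/C_s × 100 = 7.64/11.9 × 100 = 64.2 %.

64.2 % saturation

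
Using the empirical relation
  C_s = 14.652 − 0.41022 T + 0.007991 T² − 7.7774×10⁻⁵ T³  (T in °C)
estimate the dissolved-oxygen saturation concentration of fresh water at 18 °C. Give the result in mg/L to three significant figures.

C_s ≈ 9.40 mg/L

C_s = 14.652 − 0.41022×18 + 0.007991×18² − 7.7774×10⁻⁵×18³ = 9.404 mg/L.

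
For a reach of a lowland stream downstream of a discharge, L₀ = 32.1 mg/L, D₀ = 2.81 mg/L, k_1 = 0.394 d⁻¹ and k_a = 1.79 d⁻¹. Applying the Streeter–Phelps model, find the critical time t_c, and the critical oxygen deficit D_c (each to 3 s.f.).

With k_a/k_1 = 4.543 and 1 − D₀(k_a−k_1)/(k_1 L₀) = 0.6898,
t_c = ln(4.543 × 0.6898) / (1.79 − 0.394) = ln(3.134) / 1.396 = 1.142/1.396 = 0.8183 d.
L(t_c) = L₀ e^(−k_1 t_c) = 32.1 × 0.7244 = 23.25 mg/L, and at the critical point k_a D_c = k_1 L, so D_c = (0.394/1.79) × 23.25 = 5.118 mg/L.

t_c ≈ 0.818 d; D_c ≈ 5.12 mg/L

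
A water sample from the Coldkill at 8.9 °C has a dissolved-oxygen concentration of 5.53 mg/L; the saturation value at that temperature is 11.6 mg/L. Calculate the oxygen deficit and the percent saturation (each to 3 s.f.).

D = C_s − C = 11.6 − 5.53 = 6.07 mg/L.
% saturation = 5.53/11.6 × 100 = 47.7 %.

D ≈ 6.07 mg/L; 47.7 % saturation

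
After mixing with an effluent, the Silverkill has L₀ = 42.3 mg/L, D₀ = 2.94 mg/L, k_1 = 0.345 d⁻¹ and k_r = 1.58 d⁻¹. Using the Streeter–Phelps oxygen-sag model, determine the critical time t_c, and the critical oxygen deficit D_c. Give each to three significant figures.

At the critical point dD/dt = 0, so k_1 L₀ e^(−k_1 t) = k_r D. Substituting D(t) from the Streeter–Phelps equation and solving for t gives
t_c = ln[(k_r/k_1)(1 − D₀(k_r−k_1)/(k_1 L₀))] / (k_r−k_1).
Here k_r−k_1 = 1.235 d⁻¹ and 1 − D₀(k_r−k_1)/(k_1 L₀) = 1 − 2.94×1.235/(0.345×42.3) = 0.7512, so
t_c = ln(4.580 × 0.7512) / 1.235 = 1.236 / 1.235 = 1.000 d.
D_c = (k_1/k_r) L₀ e^(−k_1 t_c) = (0.345/1.58) × 42.3 × e^(−0.345×1.000) = 0.2184 × 42.3 × 0.7081 = 6.540 mg/L.

t_c ≈ 1.00 d; D_c ≈ 6.54 mg/L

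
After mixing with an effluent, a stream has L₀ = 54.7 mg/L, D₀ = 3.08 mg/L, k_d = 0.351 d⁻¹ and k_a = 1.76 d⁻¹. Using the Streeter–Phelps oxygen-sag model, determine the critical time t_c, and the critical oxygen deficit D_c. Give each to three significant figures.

t_c ≈ 0.962 d; D_c ≈ 7.78 mg/L

With k_a/k_d = 5.014 and 1 − D₀(k_a−k_d)/(k_d L₀) = 0.7740,
t_c = ln(5.014 × 0.7740) / (1.76 − 0.351) = ln(3.881) / 1.409 = 1.356/1.409 = 0.9624 d.
D_c = (k_d/k_a) L₀ e^(−k_d t_c) = (0.351/1.76) × 54.7 × e^(−0.351×0.9624) = 0.1994 × 54.7 × 0.7133 = 7.782 mg/L.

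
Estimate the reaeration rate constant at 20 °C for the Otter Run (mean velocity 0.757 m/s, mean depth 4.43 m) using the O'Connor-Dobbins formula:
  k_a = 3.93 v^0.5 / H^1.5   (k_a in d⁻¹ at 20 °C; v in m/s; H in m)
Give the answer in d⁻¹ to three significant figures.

k_a = 3.93 × 0.757^0.5 / 4.43^1.5 = 3.93 × 0.8701 / 9.324 = 0.3667 d⁻¹.

k_a ≈ 0.367 d⁻¹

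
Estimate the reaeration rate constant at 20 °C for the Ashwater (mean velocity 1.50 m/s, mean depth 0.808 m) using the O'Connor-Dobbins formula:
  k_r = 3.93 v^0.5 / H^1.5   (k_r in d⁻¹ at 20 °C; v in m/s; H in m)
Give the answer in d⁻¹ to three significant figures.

k_r ≈ 6.63 d⁻¹

k_r = 3.93 × 1.50^0.5 / 0.808^1.5 = 3.93 × 1.225 / 0.7263 = 6.627 d⁻¹.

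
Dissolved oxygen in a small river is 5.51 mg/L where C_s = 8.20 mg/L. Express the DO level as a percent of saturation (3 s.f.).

67.2 % saturation

% saturation = C/C_s × 100 = 5.51/8.20 × 100 = 67.2 %.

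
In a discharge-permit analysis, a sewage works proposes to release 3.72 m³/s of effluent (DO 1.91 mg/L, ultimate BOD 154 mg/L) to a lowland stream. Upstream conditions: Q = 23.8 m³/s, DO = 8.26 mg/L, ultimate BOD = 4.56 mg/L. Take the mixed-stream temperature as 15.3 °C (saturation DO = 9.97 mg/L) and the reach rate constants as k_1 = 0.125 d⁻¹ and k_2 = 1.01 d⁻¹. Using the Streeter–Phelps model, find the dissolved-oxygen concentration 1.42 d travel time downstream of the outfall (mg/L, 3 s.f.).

DO ≈ 7.26 mg/L

Mixed DO = (23.8×8.26 + 3.72×1.91)/(23.8+3.72) = 203.7/27.52 = 7.402 mg/L.
Mixed L₀ = (23.8×4.56 + 3.72×154)/(27.52) = 681.4/27.52 = 24.76 mg/L.
Initial deficit D₀ = C_s − DO₀ = 9.97 − 7.402 = 2.568 mg/L.
D(1.42) = [0.125×24.76/(1.01−0.125)](e^(−0.125×1.42) − e^(−1.01×1.42)) + 2.568 e^(−1.01×1.42)
= 3.497 × (0.8374 − 0.2383) + 2.568 × 0.2383 = 2.707 mg/L.
DO = 9.97 − 2.707 = 7.263 mg/L.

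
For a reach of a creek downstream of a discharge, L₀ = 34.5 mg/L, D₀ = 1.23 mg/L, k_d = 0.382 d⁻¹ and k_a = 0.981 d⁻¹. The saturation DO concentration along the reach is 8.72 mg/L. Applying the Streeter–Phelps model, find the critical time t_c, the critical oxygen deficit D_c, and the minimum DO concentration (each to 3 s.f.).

With k_a/k_d = 2.568 and 1 − D₀(k_a−k_d)/(k_d L₀) = 0.9441,
t_c = ln(2.568 × 0.9441) / (0.981 − 0.382) = ln(2.424) / 0.5990 = 0.8856/0.5990 = 1.479 d.
L(t_c) = L₀ e^(−k_d t_c) = 34.5 × 0.5685 = 19.61 mg/L, and at the critical point k_a D_c = k_d L, so D_c = (0.382/0.981) × 19.61 = 7.637 mg/L.
Minimum DO = C_s − D_c = 8.72 − 7.637 = 1.083 mg/L.

t_c ≈ 1.48 d; D_c ≈ 7.64 mg/L; min DO ≈ 1.08 mg/L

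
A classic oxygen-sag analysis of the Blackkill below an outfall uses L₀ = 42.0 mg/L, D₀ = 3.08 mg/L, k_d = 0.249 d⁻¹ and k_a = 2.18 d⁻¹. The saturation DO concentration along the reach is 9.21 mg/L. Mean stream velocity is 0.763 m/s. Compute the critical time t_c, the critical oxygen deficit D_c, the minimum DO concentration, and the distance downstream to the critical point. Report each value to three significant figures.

With k_a/k_d = 8.755 and 1 − D₀(k_a−k_d)/(k_d L₀) = 0.4313,
t_c = ln(8.755 × 0.4313) / (2.18 − 0.249) = ln(3.776) / 1.931 = 1.329/1.931 = 0.6881 d.
D_c = (k_d/k_a) L₀ e^(−k_d t_c) = (0.249/2.18) × 42.0 × e^(−0.249×0.6881) = 0.1142 × 42.0 × 0.8425 = 4.042 mg/L.
Minimum DO = C_s − D_c = 9.21 − 4.042 = 5.168 mg/L.
x_c = v t_c = 0.763 m/s × 0.6881 d × 86400 s/d = 45360 m ≈ 45.4 km.

t_c ≈ 0.688 d; D_c ≈ 4.04 mg/L; min DO ≈ 5.17 mg/L; x_c ≈ 45.4 km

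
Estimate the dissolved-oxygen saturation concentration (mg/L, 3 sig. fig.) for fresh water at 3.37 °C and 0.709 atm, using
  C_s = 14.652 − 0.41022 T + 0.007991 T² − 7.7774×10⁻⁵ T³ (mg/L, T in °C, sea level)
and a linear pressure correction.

C_s ≈ 9.47 mg/L

At sea level: C_s = 14.652 − 0.41022×3.37 + 0.007991×3.37² − 7.7774×10⁻⁵×3.37³ = 13.36 mg/L.
Pressure correction: C_s' = 13.36 × 0.709 = 9.470 mg/L.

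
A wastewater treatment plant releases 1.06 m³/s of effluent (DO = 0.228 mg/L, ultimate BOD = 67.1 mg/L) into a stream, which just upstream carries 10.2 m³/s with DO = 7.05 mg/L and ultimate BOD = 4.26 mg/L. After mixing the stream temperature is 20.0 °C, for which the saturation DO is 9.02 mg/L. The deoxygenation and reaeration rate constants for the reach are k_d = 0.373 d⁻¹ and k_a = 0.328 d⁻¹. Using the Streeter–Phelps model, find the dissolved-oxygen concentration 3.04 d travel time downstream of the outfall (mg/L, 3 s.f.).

DO ≈ 4.08 mg/L

Mixed DO = (10.2×7.05 + 1.06×0.228)/(10.2+1.06) = 72.15/11.26 = 6.408 mg/L.
Mixed L₀ = (10.2×4.26 + 1.06×67.1)/(11.26) = 114.6/11.26 = 10.18 mg/L.
Initial deficit D₀ = C_s − DO₀ = 9.02 − 6.408 = 2.612 mg/L.
D(3.04) = [0.373×10.18/(0.328−0.373)](e^(−0.373×3.04) − e^(−0.328×3.04)) + 2.612 e^(−0.328×3.04)
= -84.34 × (0.3218 − 0.3689) + 2.612 × 0.3689 = 4.942 mg/L.
DO = 9.02 − 4.942 = 4.078 mg/L.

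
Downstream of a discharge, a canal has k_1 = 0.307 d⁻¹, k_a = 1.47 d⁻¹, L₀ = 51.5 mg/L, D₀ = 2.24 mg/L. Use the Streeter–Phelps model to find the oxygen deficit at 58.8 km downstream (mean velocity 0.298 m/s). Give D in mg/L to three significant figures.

Travel time t = x/v = 58.8 km / (0.298 m/s) = 58800 m / 0.298 m/s = 197300 s = 2.284 d.
k_1 L₀/(k_a−k_1) = 0.307×51.5/(1.47−0.307) = 15.81/1.163 = 13.59 mg/L.
e^(−k_1 t) = e^(−0.307×2.284) = 0.4960; e^(−k_a t) = e^(−1.47×2.284) = 0.03484.
D = 13.59 × (0.4960 − 0.03484) + 2.24 × 0.03484 = 6.270 + 0.07803 = 6.348 mg/L.

D ≈ 6.35 mg/L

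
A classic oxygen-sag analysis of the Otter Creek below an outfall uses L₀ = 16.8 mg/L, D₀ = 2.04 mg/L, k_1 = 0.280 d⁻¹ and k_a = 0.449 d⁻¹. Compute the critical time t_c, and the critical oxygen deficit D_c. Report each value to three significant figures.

At the critical point dD/dt = 0, so k_1 L₀ e^(−k_1 t) = k_a D. Substituting D(t) from the Streeter–Phelps equation and solving for t gives
t_c = ln[(k_a/k_1)(1 − D₀(k_a−k_1)/(k_1 L₀))] / (k_a−k_1).
Here k_a−k_1 = 0.1690 d⁻¹ and 1 − D₀(k_a−k_1)/(k_1 L₀) = 1 − 2.04×0.1690/(0.280×16.8) = 0.9267, so
t_c = ln(1.604 × 0.9267) / 0.1690 = 0.3961 / 0.1690 = 2.344 d.
L(t_c) = L₀ e^(−k_1 t_c) = 16.8 × 0.5188 = 8.715 mg/L, and at the critical point k_a D_c = k_1 L, so D_c = (0.280/0.449) × 8.715 = 5.435 mg/L.

t_c ≈ 2.34 d; D_c ≈ 5.43 mg/L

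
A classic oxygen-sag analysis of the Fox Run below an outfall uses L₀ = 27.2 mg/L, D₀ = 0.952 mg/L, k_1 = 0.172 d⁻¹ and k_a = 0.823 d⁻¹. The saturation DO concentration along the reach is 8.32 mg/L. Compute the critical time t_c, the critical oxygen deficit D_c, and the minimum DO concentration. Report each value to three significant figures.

With k_a/k_1 = 4.785 and 1 − D₀(k_a−k_1)/(k_1 L₀) = 0.8675,
t_c = ln(4.785 × 0.8675) / (0.823 − 0.172) = ln(4.151) / 0.6510 = 1.423/0.6510 = 2.186 d.
D_c = (k_1/k_a) L₀ e^(−k_1 t_c) = (0.172/0.823) × 27.2 × e^(−0.172×2.186) = 0.2090 × 27.2 × 0.6866 = 3.903 mg/L.
Minimum DO = C_s − D_c = 8.32 − 3.903 = 4.417 mg/L.

t_c ≈ 2.19 d; D_c ≈ 3.90 mg/L; min DO ≈ 4.42 mg/L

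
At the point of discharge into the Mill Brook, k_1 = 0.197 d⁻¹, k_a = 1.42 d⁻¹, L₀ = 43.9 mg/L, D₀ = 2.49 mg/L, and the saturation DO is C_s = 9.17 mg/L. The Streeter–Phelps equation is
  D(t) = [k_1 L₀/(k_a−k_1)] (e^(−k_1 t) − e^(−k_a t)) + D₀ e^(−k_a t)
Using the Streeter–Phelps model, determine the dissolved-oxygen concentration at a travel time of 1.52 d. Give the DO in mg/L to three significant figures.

k_1 L₀/(k_a−k_1) = 0.197×43.9/(1.42−0.197) = 8.648/1.223 = 7.071 mg/L.
e^(−k_1 t) = e^(−0.197×1.520) = 0.7412; e^(−k_a t) = e^(−1.42×1.520) = 0.1155.
D = 7.071 × (0.7412 − 0.1155) + 2.49 × 0.1155 = 4.425 + 0.2876 = 4.712 mg/L.
DO = C_s − D = 9.17 − 4.712 = 4.458 mg/L.

DO ≈ 4.46 mg/L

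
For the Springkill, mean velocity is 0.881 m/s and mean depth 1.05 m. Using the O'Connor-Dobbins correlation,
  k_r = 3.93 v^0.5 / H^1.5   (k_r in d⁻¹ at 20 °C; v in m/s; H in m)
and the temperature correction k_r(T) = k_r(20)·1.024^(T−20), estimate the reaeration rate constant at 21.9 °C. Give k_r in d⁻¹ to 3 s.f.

k_r ≈ 3.59 d⁻¹

k_r(20) = 3.93 × 0.881^0.5 / 1.05^1.5 = 3.93 × 0.9386 / 1.076 = 3.428 d⁻¹.
k_r(21.9) = 3.428 × 1.024^(21.9−20) = 3.428 × 1.046 = 3.586 d⁻¹.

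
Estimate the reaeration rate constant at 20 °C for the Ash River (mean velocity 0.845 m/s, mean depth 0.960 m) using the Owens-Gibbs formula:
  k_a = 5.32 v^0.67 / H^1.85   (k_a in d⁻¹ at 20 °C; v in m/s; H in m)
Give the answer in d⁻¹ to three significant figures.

k_a = 5.32 × 0.845^0.67 / 0.960^1.85 = 5.32 × 0.8933 / 0.9273 = 5.125 d⁻¹.

k_a ≈ 5.13 d⁻¹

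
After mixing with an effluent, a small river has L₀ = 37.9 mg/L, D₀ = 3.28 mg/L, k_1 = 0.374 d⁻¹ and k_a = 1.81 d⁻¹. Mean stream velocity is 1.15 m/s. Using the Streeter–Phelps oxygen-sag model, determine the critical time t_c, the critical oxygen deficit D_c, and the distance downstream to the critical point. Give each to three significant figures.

With k_a/k_1 = 4.840 and 1 − D₀(k_a−k_1)/(k_1 L₀) = 0.6677,
t_c = ln(4.840 × 0.6677) / (1.81 − 0.374) = ln(3.231) / 1.436 = 1.173/1.436 = 0.8168 d.
L(t_c) = L₀ e^(−k_1 t_c) = 37.9 × 0.7368 = 27.92 mg/L, and at the critical point k_a D_c = k_1 L, so D_c = (0.374/1.81) × 27.92 = 5.770 mg/L.
x_c = v t_c = 1.15 m/s × 0.8168 d × 86400 s/d = 81160 m ≈ 81.2 km.

t_c ≈ 0.817 d; D_c ≈ 5.77 mg/L; x_c ≈ 81.2 km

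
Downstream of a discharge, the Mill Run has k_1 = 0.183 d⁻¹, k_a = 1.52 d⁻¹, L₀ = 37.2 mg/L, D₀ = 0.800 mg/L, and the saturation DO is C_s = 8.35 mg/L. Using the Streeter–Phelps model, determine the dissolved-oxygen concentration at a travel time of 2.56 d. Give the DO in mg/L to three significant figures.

DO ≈ 5.25 mg/L

k_1 L₀/(k_a−k_1) = 0.183×37.2/(1.52−0.183) = 6.808/1.337 = 5.092 mg/L.
e^(−k_1 t) = e^(−0.183×2.560) = 0.6260; e^(−k_a t) = e^(−1.52×2.560) = 0.02042.
D = 5.092 × (0.6260 − 0.02042) + 0.800 × 0.02042 = 3.083 + 0.01634 = 3.100 mg/L.
DO = C_s − D = 8.35 − 3.100 = 5.250 mg/L.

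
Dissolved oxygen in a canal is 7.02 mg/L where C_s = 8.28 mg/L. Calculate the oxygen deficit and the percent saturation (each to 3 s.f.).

D = C_s − C = 8.28 − 7.02 = 1.26 mg/L.
% saturation = 7.02/8.28 × 100 = 84.8 %.

D ≈ 1.26 mg/L; 84.8 % saturation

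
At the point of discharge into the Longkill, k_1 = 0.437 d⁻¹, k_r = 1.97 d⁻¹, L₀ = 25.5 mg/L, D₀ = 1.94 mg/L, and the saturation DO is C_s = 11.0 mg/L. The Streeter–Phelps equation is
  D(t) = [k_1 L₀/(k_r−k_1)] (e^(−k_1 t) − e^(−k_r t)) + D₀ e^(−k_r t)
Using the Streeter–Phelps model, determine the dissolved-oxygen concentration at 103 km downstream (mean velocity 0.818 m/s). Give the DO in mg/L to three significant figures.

DO ≈ 7.46 mg/L

Travel time t = x/v = 103 km / (0.818 m/s) = 103000 m / 0.818 m/s = 125900 s = 1.457 d.
k_1 L₀/(k_r−k_1) = 0.437×25.5/(1.97−0.437) = 11.14/1.533 = 7.269 mg/L.
e^(−k_1 t) = e^(−0.437×1.457) = 0.5289; e^(−k_r t) = e^(−1.97×1.457) = 0.05664.
D = 7.269 × (0.5289 − 0.05664) + 1.94 × 0.05664 = 3.433 + 0.1099 = 3.543 mg/L.
DO = C_s − D = 11.0 − 3.543 = 7.457 mg/L.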